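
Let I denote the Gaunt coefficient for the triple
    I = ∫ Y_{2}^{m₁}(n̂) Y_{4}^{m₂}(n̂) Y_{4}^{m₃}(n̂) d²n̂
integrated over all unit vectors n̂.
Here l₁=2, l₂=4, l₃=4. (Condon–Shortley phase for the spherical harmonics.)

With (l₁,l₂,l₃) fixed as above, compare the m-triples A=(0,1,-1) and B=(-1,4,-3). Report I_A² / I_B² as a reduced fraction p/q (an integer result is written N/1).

Shared (l₁,l₂,l₃)=(2,4,4): N and (l;000)² cancel in I_A²/I_B².
A: Δ = 2!·2!·6!/11! = 1/13860; Racah Σ t=0..2: t=0:+1/480 t=1:−1/48 t=2:+1/144 = -17/1440; ⇒ 3j(2 4 4; 0 1 -1)² = 289/13860, sgn +1
B: Δ = 2!·2!·6!/11! = 1/13860; Racah Σ t=2..2: t=2:+1/1440 = 1/1440; ⇒ 3j(2 4 4; -1 4 -3)² = 7/165, sgn -1
I_A²/I_B² = (289/13860)/(7/165) = 289/588

289/588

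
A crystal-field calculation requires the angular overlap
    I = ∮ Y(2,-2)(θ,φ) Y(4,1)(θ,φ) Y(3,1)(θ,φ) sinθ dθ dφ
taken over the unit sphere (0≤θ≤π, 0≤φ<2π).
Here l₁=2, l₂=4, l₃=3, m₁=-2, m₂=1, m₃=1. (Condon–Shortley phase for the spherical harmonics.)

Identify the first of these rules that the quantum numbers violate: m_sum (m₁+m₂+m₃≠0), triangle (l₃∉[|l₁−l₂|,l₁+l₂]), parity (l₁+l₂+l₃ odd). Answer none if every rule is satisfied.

parity

azimuthal sum: -2 + 1 + 1 = 0  ✓
2 ≤ 3 ≤ 6 (triangle on l)  ✓
L = 2 + 4 + 3 = 9 (odd)  ✗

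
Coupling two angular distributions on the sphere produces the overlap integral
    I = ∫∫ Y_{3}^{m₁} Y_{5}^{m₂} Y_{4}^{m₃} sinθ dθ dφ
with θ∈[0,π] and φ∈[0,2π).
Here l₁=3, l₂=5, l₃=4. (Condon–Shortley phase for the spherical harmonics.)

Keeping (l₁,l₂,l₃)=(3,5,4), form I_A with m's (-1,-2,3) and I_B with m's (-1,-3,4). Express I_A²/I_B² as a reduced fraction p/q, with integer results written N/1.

49/48

l's match ⇒ only the (l;m) 3-j factors differ between A and B.
A: triangle coeff Δ(3,5,4) = 1/180180; Σ_t [2,3]: t=2:+1/960 t=3:−1/4320 = 7/8640; (3j)²=343/12870 [(3 5 4; -1 -2 3)], sign=-1
B: triangle coeff Δ(3,5,4) = 1/180180; Σ_t [2,2]: t=2:+1/5760 = 1/5760; (3j)²=56/2145 [(3 5 4; -1 -3 4)], sign=+1
I_A²/I_B² = (343/12870)/(56/2145) = 49/48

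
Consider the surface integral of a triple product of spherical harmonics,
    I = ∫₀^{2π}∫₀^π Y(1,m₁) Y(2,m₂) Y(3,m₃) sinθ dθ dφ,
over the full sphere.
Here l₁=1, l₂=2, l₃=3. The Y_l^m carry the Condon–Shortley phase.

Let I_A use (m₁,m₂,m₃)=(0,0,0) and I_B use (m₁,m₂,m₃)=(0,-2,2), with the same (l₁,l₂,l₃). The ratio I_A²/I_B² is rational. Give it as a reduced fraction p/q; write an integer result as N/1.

l's match ⇒ only the (l;m) 3-j factors differ between A and B.
A: triangle coeff Δ(1,2,3) = 1/105; Σ_t [0,0]: t=0:+1/4 = 1/4; (3j)²=3/35 [(1 2 3; 0 0 0)], sign=-1
B: triangle coeff Δ(1,2,3) = 1/105; Σ_t [0,0]: t=0:+1/24 = 1/24; (3j)²=1/21 [(1 2 3; 0 -2 2)], sign=-1
I_A²/I_B² = (3/35)/(1/21) = 9/5

9/5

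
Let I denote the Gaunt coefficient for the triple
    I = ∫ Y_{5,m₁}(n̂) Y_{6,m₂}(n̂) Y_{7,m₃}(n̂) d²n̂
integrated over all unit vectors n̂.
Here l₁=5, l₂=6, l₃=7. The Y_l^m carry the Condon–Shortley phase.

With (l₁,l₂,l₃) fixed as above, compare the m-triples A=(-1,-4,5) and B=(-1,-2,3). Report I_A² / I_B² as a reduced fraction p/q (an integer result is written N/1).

l's match ⇒ only the (l;m) 3-j factors differ between A and B.
A: triangle coeff Δ(5,6,7) = 1/174594420; Σ_t [0,2]: t=0:+1/24883200 t=1:−1/3628800 t=2:+1/7741440 = -37/348364800; (3j)²=1369/176358 [(5 6 7; -1 -4 5)], sign=-1
B: triangle coeff Δ(5,6,7) = 1/174594420; Σ_t [0,4]: t=0:+1/9953280 t=1:−1/518400 t=2:+1/276480 t=3:−1/1088640 t=4:+1/46448640 = 23/25804800; (3j)²=42849/6466460 [(5 6 7; -1 -2 3)], sign=+1
I_A²/I_B² = (1369/176358)/(42849/6466460) = 150590/128547

150590/128547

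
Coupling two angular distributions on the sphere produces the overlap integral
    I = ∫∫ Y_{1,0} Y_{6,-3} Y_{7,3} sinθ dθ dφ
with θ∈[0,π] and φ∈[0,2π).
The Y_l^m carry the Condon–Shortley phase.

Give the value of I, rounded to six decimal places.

-0.221293

Rules hold: Σm=0, L=14 even, 5≤7≤7.
N = 3·13·15 = 585
Δ = 0!·2!·12!/15! = 1/1365
Racah Σ t=0..0: t=0:+1/518400 = 1/518400
⇒ 3j(1 6 7; 0 0 0)² = 7/195, sgn -1
Racah Σ t=0..0: t=0:+1/2177280 = 1/2177280
⇒ 3j(1 6 7; 0 -3 3)² = 8/273, sgn +1
4πI² = N·(3j₀)²·(3jₘ)² = 8/13
I = -1·√(0.615385/4π) = -0.22129336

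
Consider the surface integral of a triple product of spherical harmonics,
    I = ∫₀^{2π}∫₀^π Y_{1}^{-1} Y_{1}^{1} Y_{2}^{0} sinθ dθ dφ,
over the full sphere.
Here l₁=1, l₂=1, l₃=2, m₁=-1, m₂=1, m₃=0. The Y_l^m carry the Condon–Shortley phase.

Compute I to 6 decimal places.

0.126157

Checks pass: Σm=0; 4 even; l₃=2∈[0,2].
(2·1+1)(2·1+1)(2·2+1) = 45
Δ: 0! 2! 2! / 5! → 1/30
sum: t=0:+1/1 = 1/1
3j²(1 1 2; 0 0 0) = Δ·Π!·Σ² = 2/15  (sign +1)
sum: t=0:+1/4 = 1/4
3j²(1 1 2; -1 1 0) = Δ·Π!·Σ² = 1/30  (sign +1)
combine: 4πI² = 45·2/15·1/30 = 1/5
take √, sign +1: I = 0.12615663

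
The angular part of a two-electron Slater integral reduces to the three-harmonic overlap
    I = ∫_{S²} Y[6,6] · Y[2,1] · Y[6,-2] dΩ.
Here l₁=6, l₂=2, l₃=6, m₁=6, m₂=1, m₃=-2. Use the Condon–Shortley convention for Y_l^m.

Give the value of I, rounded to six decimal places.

0.000000

6 + 1 − 2 = 5 ≠ 0: azimuthal integral kills it; I = 0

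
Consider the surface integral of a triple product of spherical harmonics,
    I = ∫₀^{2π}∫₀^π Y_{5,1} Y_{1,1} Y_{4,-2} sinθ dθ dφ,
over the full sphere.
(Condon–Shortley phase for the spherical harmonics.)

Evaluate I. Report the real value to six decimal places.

m-sum 0 ✓  L=10 even ✓  4≤4≤6 ✓
Π(2lᵢ+1) = 11×3×9 = 297
triangle coeff Δ(5,1,4) = 1/495
Σ_t [1,1]: t=1:−1/576 = -1/576
(3j)²=5/99 [(5 1 4; 0 0 0)], sign=-1
Σ_t [2,2]: t=2:+1/2880 = 1/2880
(3j)²=2/165 [(5 1 4; 1 1 -2)], sign=+1
⇒ 4πI² = 2/11
I = (-1)√(2/11/(4π)) = -0.12028562

-0.120286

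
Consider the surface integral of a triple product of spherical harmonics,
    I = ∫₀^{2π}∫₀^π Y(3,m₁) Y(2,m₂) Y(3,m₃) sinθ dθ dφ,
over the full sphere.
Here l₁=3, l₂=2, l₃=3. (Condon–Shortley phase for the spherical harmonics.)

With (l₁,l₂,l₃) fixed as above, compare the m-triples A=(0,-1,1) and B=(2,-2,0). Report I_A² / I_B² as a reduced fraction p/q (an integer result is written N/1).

1/10

Shared (l₁,l₂,l₃)=(3,2,3): N and (l;000)² cancel in I_A²/I_B².
A: Δ = 2!·4!·2!/9! = 1/3780; Racah Σ t=0..1: t=0:+1/12 t=1:−1/8 = -1/24; ⇒ 3j(3 2 3; 0 -1 1)² = 1/210, sgn -1
B: Δ = 2!·4!·2!/9! = 1/3780; Racah Σ t=0..0: t=0:+1/24 = 1/24; ⇒ 3j(3 2 3; 2 -2 0)² = 1/21, sgn -1
I_A²/I_B² = (1/210)/(1/21) = 1/10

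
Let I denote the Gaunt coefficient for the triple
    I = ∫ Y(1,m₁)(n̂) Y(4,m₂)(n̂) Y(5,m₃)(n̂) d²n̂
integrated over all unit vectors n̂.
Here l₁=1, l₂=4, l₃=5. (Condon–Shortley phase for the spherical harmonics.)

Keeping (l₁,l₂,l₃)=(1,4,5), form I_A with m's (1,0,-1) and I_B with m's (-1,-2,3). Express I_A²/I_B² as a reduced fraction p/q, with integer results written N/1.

Shared (l₁,l₂,l₃)=(1,4,5): N and (l;000)² cancel in I_A²/I_B².
A: Δ = 0!·2!·8!/11! = 1/495; Racah Σ t=0..0: t=0:+1/1152 = 1/1152; ⇒ 3j(1 4 5; 1 0 -1)² = 1/33, sgn +1
B: Δ = 0!·2!·8!/11! = 1/495; Racah Σ t=0..0: t=0:+1/2880 = 1/2880; ⇒ 3j(1 4 5; -1 -2 3)² = 28/495, sgn +1
I_A²/I_B² = (1/33)/(28/495) = 15/28

15/28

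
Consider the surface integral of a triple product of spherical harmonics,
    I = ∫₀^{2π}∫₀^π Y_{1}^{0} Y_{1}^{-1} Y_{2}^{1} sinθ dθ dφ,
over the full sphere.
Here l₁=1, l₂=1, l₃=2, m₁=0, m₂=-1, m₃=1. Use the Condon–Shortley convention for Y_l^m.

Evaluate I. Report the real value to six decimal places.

Rules hold: Σm=0, L=4 even, 0≤2≤2.
N = 3·3·5 = 45
Δ = 0!·2!·2!/5! = 1/30
Racah Σ t=0..0: t=0:+1/1 = 1/1
⇒ 3j(1 1 2; 0 0 0)² = 2/15, sgn +1
Racah Σ t=0..0: t=0:+1/2 = 1/2
⇒ 3j(1 1 2; 0 -1 1)² = 1/10, sgn -1
4πI² = N·(3j₀)²·(3jₘ)² = 3/5
I = -1·√(0.6/4π) = -0.21850969

-0.218510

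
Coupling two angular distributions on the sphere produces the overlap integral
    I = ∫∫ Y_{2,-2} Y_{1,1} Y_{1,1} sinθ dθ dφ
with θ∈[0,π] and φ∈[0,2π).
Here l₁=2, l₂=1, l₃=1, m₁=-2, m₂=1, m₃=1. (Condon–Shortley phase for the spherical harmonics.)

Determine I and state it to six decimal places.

Checks pass: Σm=0; 4 even; l₃=1∈[1,3].
(2·2+1)(2·1+1)(2·1+1) = 45
Δ: 2! 2! 0! / 5! → 1/30
sum: t=1:−1/1 = -1/1
3j²(2 1 1; 0 0 0) = Δ·Π!·Σ² = 2/15  (sign +1)
sum: t=2:+1/4 = 1/4
3j²(2 1 1; -2 1 1) = Δ·Π!·Σ² = 1/5  (sign +1)
combine: 4πI² = 45·2/15·1/5 = 6/5
take √, sign +1: I = 0.30901936

0.309019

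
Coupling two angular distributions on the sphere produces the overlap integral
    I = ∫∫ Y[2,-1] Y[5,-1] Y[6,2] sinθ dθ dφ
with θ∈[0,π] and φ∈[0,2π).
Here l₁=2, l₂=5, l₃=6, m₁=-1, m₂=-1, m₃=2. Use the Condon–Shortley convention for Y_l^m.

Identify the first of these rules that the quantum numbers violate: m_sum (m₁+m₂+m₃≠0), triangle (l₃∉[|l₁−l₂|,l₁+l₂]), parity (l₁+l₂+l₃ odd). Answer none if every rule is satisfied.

Σmᵢ = 0  ✓
l₃∈[|l₁−l₂|,l₁+l₂]=[3,7], have l₃=6  ✓
Σlᵢ = 13 ⇒ odd  ✗

parity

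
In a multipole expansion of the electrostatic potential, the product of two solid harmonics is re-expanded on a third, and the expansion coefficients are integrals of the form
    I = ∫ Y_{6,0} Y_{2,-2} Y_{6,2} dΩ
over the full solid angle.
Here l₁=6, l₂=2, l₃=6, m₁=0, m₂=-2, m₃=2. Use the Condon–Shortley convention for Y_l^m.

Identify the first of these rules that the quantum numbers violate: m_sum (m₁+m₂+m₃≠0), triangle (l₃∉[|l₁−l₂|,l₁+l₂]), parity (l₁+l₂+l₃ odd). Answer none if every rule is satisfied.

azimuthal sum: 0 − 2 + 2 = 0  ✓
4 ≤ 6 ≤ 8 (triangle on l)  ✓
L = 6 + 2 + 6 = 14 (even)  ✓

none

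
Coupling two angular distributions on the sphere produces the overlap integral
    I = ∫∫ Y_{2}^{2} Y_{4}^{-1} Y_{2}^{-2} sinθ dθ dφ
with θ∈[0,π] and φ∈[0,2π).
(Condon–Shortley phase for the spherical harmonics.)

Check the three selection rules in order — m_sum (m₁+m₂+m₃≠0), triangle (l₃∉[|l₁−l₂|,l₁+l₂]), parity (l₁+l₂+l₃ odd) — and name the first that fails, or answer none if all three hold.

m_sum

azimuthal sum: 2 − 1 − 2 = -1  ✗
2 ≤ 2 ≤ 6 (triangle on l)
L = 2 + 4 + 2 = 8 (even)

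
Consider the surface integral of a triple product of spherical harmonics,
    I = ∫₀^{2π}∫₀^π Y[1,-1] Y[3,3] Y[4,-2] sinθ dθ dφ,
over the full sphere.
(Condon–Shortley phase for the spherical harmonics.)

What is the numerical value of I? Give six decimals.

0.061558

m-sum 0 ✓  L=8 even ✓  2≤4≤4 ✓
Π(2lᵢ+1) = 3×7×9 = 189
triangle coeff Δ(1,3,4) = 1/252
Σ_t [0,0]: t=0:+1/36 = 1/36
(3j)²=4/63 [(1 3 4; 0 0 0)], sign=+1
Σ_t [0,0]: t=0:+1/1440 = 1/1440
(3j)²=1/252 [(1 3 4; -1 3 -2)], sign=+1
⇒ 4πI² = 1/21
I = (+1)√(1/21/(4π)) = 0.06155813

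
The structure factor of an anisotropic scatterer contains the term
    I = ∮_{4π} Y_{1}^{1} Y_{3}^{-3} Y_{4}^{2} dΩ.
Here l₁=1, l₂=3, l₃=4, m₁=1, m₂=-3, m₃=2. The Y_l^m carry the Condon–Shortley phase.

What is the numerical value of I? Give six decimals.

Checks pass: Σm=0; 8 even; l₃=4∈[2,4].
(2·1+1)(2·3+1)(2·4+1) = 189
Δ: 0! 2! 6! / 9! → 1/252
sum: t=0:+1/36 = 1/36
3j²(1 3 4; 0 0 0) = Δ·Π!·Σ² = 4/63  (sign +1)
sum: t=0:+1/1440 = 1/1440
3j²(1 3 4; 1 -3 2) = Δ·Π!·Σ² = 1/252  (sign +1)
combine: 4πI² = 189·4/63·1/252 = 1/21
take √, sign +1: I = 0.06155813

0.061558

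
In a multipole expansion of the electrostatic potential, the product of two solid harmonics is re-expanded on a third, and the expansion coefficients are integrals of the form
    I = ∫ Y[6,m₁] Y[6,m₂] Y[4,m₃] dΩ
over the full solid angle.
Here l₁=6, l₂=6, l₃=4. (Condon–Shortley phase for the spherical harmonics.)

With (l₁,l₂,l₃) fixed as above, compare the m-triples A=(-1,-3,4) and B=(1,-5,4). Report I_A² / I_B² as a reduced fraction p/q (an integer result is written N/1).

Same 6,6,4: normalisation and zero-m 3j drop out of the ratio.
A: Δ: 8! 4! 4! / 17! → 1/15315300; sum: t=3:−1/414720 = -1/414720; 3j²(6 6 4; -1 -3 4) = Δ·Π!·Σ² = 49/2431  (sign -1)
B: Δ: 8! 4! 4! / 17! → 1/15315300; sum: t=1:−1/2903040 = -1/2903040; 3j²(6 6 4; 1 -5 4) = Δ·Π!·Σ² = 5/663  (sign -1)
I_A²/I_B² = (49/2431)/(5/663) = 147/55

147/55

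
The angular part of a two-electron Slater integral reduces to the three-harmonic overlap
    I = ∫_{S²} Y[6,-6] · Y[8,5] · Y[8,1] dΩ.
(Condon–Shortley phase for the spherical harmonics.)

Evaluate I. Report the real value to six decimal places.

0.134170

Rules hold: Σm=0, L=22 even, 2≤8≤14.
N = 13·17·17 = 3757
Δ = 6!·6!·10!/23! = 1/13742520792
Racah Σ t=0..6: t=0:+1/41803776000 t=1:−1/435456000 t=2:+1/39813120 t=3:−1/18662400 t=4:+1/39813120 t=5:−1/435456000 t=6:+1/41803776000 = -11/1393459200
⇒ 3j(6 8 8; 0 0 0)² = 600/96577, sgn -1
Racah Σ t=6..6: t=6:+1/15676416000 = 1/15676416000
⇒ 3j(6 8 8; -6 5 1)² = 72/7429, sgn -1
4πI² = N·(3j₀)²·(3jₘ)² = 43200/190969
I = +1·√(0.226215/4π) = 0.13417003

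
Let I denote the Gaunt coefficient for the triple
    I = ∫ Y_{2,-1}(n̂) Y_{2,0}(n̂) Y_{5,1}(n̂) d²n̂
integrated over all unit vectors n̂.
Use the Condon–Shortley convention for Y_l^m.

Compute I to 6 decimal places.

0.000000

triangle: need 0≤l₃≤4, have 5; I=0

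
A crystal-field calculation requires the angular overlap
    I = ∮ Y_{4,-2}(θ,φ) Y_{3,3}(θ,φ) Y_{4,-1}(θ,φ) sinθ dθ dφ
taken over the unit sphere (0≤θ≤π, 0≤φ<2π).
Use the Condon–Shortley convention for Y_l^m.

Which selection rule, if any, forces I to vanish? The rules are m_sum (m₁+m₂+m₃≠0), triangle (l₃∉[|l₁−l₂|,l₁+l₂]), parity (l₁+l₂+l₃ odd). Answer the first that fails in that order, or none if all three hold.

parity

azimuthal sum: -2 + 3 − 1 = 0  ✓
1 ≤ 4 ≤ 7 (triangle on l)  ✓
L = 4 + 3 + 4 = 11 (odd)  ✗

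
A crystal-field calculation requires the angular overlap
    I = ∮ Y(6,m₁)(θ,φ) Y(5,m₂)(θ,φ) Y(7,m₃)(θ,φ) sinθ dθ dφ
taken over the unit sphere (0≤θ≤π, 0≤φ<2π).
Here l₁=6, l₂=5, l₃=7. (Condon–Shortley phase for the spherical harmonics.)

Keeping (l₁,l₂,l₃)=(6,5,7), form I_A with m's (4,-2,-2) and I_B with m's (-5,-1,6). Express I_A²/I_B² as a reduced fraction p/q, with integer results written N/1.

5887/50336

l's match ⇒ only the (l;m) 3-j factors differ between A and B.
A: triangle coeff Δ(6,5,7) = 1/174594420; Σ_t [0,2]: t=0:+1/1244160 t=1:−1/1451520 t=2:+1/19353600 = 29/174182400; (3j)²=841/554268 [(6 5 7; 4 -2 -2)], sign=-1
B: triangle coeff Δ(6,5,7) = 1/174594420; Σ_t [3,4]: t=3:−1/29030400 t=4:+1/87091200 = -1/43545600; (3j)²=88/6783 [(6 5 7; -5 -1 6)], sign=+1
I_A²/I_B² = (841/554268)/(88/6783) = 5887/50336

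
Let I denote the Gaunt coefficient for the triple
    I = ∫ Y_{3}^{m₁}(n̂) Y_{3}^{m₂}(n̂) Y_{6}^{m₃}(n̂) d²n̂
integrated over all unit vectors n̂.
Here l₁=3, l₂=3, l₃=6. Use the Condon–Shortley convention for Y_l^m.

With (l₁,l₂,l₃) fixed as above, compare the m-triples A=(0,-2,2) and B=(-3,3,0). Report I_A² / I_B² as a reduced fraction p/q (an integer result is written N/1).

l's match ⇒ only the (l;m) 3-j factors differ between A and B.
A: triangle coeff Δ(3,3,6) = 1/12012; Σ_t [0,0]: t=0:+1/4320 = 1/4320; (3j)²=8/429 [(3 3 6; 0 -2 2)], sign=+1
B: triangle coeff Δ(3,3,6) = 1/12012; Σ_t [0,0]: t=0:+1/518400 = 1/518400; (3j)²=1/12012 [(3 3 6; -3 3 0)], sign=+1
I_A²/I_B² = (8/429)/(1/12012) = 224/1

224/1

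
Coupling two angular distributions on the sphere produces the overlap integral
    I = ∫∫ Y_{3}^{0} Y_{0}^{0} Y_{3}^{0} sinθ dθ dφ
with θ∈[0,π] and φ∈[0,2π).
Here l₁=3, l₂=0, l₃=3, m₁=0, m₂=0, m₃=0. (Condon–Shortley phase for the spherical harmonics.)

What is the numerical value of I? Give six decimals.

0.282095

Checks pass: Σm=0; 6 even; l₃=3∈[3,3].
(2·3+1)(2·0+1)(2·3+1) = 49
Δ: 0! 6! 0! / 7! → 1/7
sum: t=0:+1/36 = 1/36
3j²(3 0 3; 0 0 0) = Δ·Π!·Σ² = 1/7  (sign -1)
(m-triple is (0,0,0) — same symbol as above.)
combine: 4πI² = 49·1/7·1/7 = 1/1
take √, sign +1: I = 0.28209479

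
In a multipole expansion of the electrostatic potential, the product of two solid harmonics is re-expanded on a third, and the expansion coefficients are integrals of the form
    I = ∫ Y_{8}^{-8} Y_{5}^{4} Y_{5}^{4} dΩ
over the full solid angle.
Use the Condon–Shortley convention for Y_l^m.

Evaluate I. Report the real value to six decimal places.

0.219969

Checks pass: Σm=0; 18 even; l₃=5∈[3,13].
(2·8+1)(2·5+1)(2·5+1) = 2057
Δ: 8! 8! 2! / 19! → 1/37413090
sum: t=3:−1/1036800 t=4:+1/331776 t=5:−1/1036800 = 1/921600
3j²(8 5 5; 0 0 0) = Δ·Π!·Σ² = 490/46189  (sign -1)
sum: t=8:+1/1625702400 = 1/1625702400
3j²(8 5 5; -8 4 4) = Δ·Π!·Σ² = 9/323  (sign -1)
combine: 4πI² = 2057·490/46189·9/323 = 48510/79781
take √, sign +1: I = 0.21996874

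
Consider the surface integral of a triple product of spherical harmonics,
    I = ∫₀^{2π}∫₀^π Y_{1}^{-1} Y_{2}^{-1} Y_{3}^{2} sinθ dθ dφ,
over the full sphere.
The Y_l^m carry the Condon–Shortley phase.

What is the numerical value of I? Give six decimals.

0.261169

Checks pass: Σm=0; 6 even; l₃=3∈[1,3].
(2·1+1)(2·2+1)(2·3+1) = 105
Δ: 0! 2! 4! / 7! → 1/105
sum: t=0:+1/4 = 1/4
3j²(1 2 3; 0 0 0) = Δ·Π!·Σ² = 3/35  (sign -1)
sum: t=0:+1/12 = 1/12
3j²(1 2 3; -1 -1 2) = Δ·Π!·Σ² = 2/21  (sign -1)
combine: 4πI² = 105·3/35·2/21 = 6/7
take √, sign +1: I = 0.26116903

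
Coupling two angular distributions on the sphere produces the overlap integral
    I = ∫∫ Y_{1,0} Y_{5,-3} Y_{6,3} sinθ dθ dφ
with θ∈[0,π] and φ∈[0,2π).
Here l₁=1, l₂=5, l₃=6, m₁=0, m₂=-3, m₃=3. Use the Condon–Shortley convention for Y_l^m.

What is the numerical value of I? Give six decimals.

-0.212310

m-sum 0 ✓  L=12 even ✓  4≤6≤6 ✓
Π(2lᵢ+1) = 3×11×13 = 429
triangle coeff Δ(1,5,6) = 1/858
Σ_t [0,0]: t=0:+1/14400 = 1/14400
(3j)²=6/143 [(1 5 6; 0 0 0)], sign=+1
Σ_t [0,0]: t=0:+1/80640 = 1/80640
(3j)²=9/286 [(1 5 6; 0 -3 3)], sign=-1
⇒ 4πI² = 81/143
I = (-1)√(81/143/(4π)) = -0.21230956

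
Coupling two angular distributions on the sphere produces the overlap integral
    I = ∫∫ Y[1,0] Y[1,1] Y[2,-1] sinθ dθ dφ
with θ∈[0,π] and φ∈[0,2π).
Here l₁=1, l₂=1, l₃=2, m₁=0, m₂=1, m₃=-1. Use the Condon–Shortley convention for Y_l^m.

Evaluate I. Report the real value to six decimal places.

Rules hold: Σm=0, L=4 even, 0≤2≤2.
N = 3·3·5 = 45
Δ = 0!·2!·2!/5! = 1/30
Racah Σ t=0..0: t=0:+1/1 = 1/1
⇒ 3j(1 1 2; 0 0 0)² = 2/15, sgn +1
Racah Σ t=0..0: t=0:+1/2 = 1/2
⇒ 3j(1 1 2; 0 1 -1)² = 1/10, sgn -1
4πI² = N·(3j₀)²·(3jₘ)² = 3/5
I = -1·√(0.6/4π) = -0.21850969

-0.218510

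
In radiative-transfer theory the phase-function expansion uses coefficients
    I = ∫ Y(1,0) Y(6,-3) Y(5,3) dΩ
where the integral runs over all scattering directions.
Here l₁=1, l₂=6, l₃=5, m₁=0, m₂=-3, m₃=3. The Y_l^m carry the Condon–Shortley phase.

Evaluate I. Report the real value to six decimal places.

-0.212310

Rules hold: Σm=0, L=12 even, 5≤5≤7.
N = 3·13·11 = 429
Δ = 2!·0!·10!/13! = 1/858
Racah Σ t=1..1: t=1:−1/14400 = -1/14400
⇒ 3j(1 6 5; 0 0 0)² = 6/143, sgn +1
Racah Σ t=1..1: t=1:−1/80640 = -1/80640
⇒ 3j(1 6 5; 0 -3 3)² = 9/286, sgn -1
4πI² = N·(3j₀)²·(3jₘ)² = 81/143
I = -1·√(0.566434/4π) = -0.21230956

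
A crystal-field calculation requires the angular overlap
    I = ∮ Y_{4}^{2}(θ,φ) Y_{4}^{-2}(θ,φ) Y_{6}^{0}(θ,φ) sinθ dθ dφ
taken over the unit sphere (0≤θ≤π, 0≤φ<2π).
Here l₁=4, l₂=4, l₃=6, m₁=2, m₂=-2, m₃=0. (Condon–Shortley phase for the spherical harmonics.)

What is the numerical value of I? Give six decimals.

-0.156478

Checks pass: Σm=0; 14 even; l₃=6∈[0,8].
(2·4+1)(2·4+1)(2·6+1) = 1053
Δ: 2! 6! 6! / 15! → 1/1261260
sum: t=0:+1/4608 t=1:−1/1296 t=2:+1/4608 = -7/20736
3j²(4 4 6; 0 0 0) = Δ·Π!·Σ² = 20/1287  (sign -1)
sum: t=0:+1/4608 t=1:−1/14400 t=2:+1/1036800 = 77/518400
3j²(4 4 6; 2 -2 0) = Δ·Π!·Σ² = 11/585  (sign +1)
combine: 4πI² = 1053·20/1287·11/585 = 4/13
take √, sign -1: I = -0.15647804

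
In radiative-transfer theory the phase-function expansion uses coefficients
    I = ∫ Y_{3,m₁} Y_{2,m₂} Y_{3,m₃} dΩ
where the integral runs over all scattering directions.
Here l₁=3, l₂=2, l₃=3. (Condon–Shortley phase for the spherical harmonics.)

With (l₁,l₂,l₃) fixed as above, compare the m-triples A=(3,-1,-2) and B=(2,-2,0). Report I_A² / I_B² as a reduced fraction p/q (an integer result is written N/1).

5/4

Shared (l₁,l₂,l₃)=(3,2,3): N and (l;000)² cancel in I_A²/I_B².
A: Δ = 2!·4!·2!/9! = 1/3780; Racah Σ t=0..0: t=0:+1/48 = 1/48; ⇒ 3j(3 2 3; 3 -1 -2)² = 5/84, sgn -1
B: Δ = 2!·4!·2!/9! = 1/3780; Racah Σ t=0..0: t=0:+1/24 = 1/24; ⇒ 3j(3 2 3; 2 -2 0)² = 1/21, sgn -1
I_A²/I_B² = (5/84)/(1/21) = 5/4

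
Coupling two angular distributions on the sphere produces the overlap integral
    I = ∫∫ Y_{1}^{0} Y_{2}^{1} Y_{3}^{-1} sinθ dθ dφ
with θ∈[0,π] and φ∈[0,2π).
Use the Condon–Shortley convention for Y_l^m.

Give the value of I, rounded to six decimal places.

Checks pass: Σm=0; 6 even; l₃=3∈[1,3].
(2·1+1)(2·2+1)(2·3+1) = 105
Δ: 0! 2! 4! / 7! → 1/105
sum: t=0:+1/4 = 1/4
3j²(1 2 3; 0 0 0) = Δ·Π!·Σ² = 3/35  (sign -1)
sum: t=0:+1/6 = 1/6
3j²(1 2 3; 0 1 -1) = Δ·Π!·Σ² = 8/105  (sign +1)
combine: 4πI² = 105·3/35·8/105 = 24/35
take √, sign -1: I = -0.23359668

-0.233597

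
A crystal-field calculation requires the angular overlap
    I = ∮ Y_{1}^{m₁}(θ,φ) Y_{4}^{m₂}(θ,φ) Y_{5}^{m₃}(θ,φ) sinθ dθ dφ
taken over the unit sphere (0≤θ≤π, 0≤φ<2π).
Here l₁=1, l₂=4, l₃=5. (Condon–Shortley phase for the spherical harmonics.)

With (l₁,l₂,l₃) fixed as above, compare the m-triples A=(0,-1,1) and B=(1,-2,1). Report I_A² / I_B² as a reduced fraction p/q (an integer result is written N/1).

l's match ⇒ only the (l;m) 3-j factors differ between A and B.
A: triangle coeff Δ(1,4,5) = 1/495; Σ_t [0,0]: t=0:+1/720 = 1/720; (3j)²=8/165 [(1 4 5; 0 -1 1)], sign=+1
B: triangle coeff Δ(1,4,5) = 1/495; Σ_t [0,0]: t=0:+1/2880 = 1/2880; (3j)²=2/165 [(1 4 5; 1 -2 1)], sign=+1
I_A²/I_B² = (8/165)/(2/165) = 4/1

4/1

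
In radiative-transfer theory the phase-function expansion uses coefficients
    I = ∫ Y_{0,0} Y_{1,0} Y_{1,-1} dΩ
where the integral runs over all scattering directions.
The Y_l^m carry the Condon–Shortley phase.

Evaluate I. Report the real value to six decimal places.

0.000000

0 + 0 − 1 = -1 ≠ 0: azimuthal integral kills it; I = 0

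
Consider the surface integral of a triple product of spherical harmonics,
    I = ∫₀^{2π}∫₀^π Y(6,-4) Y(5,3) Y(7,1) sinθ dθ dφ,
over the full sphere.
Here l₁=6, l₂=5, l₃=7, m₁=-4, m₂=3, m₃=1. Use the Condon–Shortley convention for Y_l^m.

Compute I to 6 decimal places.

-0.130527

m-sum 0 ✓  L=18 even ✓  1≤7≤11 ✓
Π(2lᵢ+1) = 13×11×15 = 2145
triangle coeff Δ(6,5,7) = 1/174594420
Σ_t [0,4]: t=0:+1/4147200 t=1:−1/207360 t=2:+1/82944 t=3:−1/207360 t=4:+1/4147200 = 1/345600
(3j)²=420/46189 [(6 5 7; 0 0 0)], sign=-1
Σ_t [2,4]: t=2:+1/116121600 t=3:−1/3628800 t=4:+1/1658880 = 13/38707200
(3j)²=39/3553 [(6 5 7; -4 3 1)], sign=+1
⇒ 4πI² = 245700/1147619
I = (-1)√(245700/1147619/(4π)) = -0.13052653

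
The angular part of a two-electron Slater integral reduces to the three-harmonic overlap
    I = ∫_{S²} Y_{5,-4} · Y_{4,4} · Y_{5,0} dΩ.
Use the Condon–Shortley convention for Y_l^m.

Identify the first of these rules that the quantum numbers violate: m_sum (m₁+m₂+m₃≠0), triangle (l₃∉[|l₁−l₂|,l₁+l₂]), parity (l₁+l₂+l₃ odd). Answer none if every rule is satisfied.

Σmᵢ = 0  ✓
l₃∈[|l₁−l₂|,l₁+l₂]=[1,9], have l₃=5  ✓
Σlᵢ = 14 ⇒ even  ✓

none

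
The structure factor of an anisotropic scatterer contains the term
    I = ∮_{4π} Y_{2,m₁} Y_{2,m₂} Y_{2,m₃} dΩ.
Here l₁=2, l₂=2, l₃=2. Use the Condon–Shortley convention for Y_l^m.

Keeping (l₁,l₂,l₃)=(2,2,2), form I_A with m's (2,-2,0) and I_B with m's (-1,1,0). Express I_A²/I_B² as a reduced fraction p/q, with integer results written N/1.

4/1

Same 2,2,2: normalisation and zero-m 3j drop out of the ratio.
A: Δ: 2! 2! 2! / 7! → 1/630; sum: t=0:+1/8 = 1/8; 3j²(2 2 2; 2 -2 0) = Δ·Π!·Σ² = 2/35  (sign +1)
B: Δ: 2! 2! 2! / 7! → 1/630; sum: t=1:−1/4 t=2:+1/2 = 1/4; 3j²(2 2 2; -1 1 0) = Δ·Π!·Σ² = 1/70  (sign +1)
I_A²/I_B² = (2/35)/(1/70) = 4/1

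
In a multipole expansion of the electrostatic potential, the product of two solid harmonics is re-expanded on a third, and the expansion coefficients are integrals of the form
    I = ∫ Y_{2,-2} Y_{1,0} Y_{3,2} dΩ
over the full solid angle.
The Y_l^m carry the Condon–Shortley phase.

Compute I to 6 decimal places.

0.184674

Checks pass: Σm=0; 6 even; l₃=3∈[1,3].
(2·2+1)(2·1+1)(2·3+1) = 105
Δ: 0! 4! 2! / 7! → 1/105
sum: t=0:+1/4 = 1/4
3j²(2 1 3; 0 0 0) = Δ·Π!·Σ² = 3/35  (sign -1)
sum: t=0:+1/24 = 1/24
3j²(2 1 3; -2 0 2) = Δ·Π!·Σ² = 1/21  (sign -1)
combine: 4πI² = 105·3/35·1/21 = 3/7
take √, sign +1: I = 0.18467439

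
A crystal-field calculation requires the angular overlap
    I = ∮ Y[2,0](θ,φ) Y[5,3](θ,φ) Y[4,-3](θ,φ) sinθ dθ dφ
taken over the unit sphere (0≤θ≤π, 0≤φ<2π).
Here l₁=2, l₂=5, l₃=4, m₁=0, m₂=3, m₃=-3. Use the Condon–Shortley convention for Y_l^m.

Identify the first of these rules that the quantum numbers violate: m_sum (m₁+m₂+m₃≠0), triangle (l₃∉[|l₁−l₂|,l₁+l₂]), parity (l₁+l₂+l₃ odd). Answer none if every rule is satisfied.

m₁+m₂+m₃ = 0 + 3 − 3 = 0  ✓
triangle: |2−5|=3 ≤ l₃=4 ≤ 2+5=7  ✓
parity: l₁+l₂+l₃ = 11 is odd  ✗

parity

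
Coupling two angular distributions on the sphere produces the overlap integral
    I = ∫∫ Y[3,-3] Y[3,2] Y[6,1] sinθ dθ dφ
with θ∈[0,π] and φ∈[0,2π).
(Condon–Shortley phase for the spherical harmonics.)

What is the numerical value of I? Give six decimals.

-0.031364

Checks pass: Σm=0; 12 even; l₃=6∈[0,6].
(2·3+1)(2·3+1)(2·6+1) = 637
Δ: 0! 6! 6! / 13! → 1/12012
sum: t=0:+1/1296 = 1/1296
3j²(3 3 6; 0 0 0) = Δ·Π!·Σ² = 100/3003  (sign +1)
sum: t=0:+1/86400 = 1/86400
3j²(3 3 6; -3 2 1) = Δ·Π!·Σ² = 1/1716  (sign -1)
combine: 4πI² = 637·100/3003·1/1716 = 175/14157
take √, sign -1: I = -0.03136379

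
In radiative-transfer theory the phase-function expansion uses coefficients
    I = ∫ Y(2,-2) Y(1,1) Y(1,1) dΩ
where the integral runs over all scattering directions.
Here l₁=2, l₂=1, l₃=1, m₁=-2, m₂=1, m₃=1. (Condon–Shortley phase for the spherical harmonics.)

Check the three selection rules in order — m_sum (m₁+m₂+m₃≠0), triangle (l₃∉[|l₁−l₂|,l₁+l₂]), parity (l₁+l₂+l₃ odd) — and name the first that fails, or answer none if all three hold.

none

Σmᵢ = 0  ✓
l₃∈[|l₁−l₂|,l₁+l₂]=[1,3], have l₃=1  ✓
Σlᵢ = 4 ⇒ even  ✓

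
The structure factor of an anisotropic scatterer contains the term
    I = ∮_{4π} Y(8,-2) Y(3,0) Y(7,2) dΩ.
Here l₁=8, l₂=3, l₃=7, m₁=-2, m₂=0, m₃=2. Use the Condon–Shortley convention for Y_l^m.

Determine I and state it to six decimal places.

0.094539

m-sum 0 ✓  L=18 even ✓  5≤7≤11 ✓
Π(2lᵢ+1) = 17×7×15 = 1785
triangle coeff Δ(8,3,7) = 1/5290740
Σ_t [1,3]: t=1:−1/7257600 t=2:+1/2073600 t=3:−1/7257600 = 1/4838400
(3j)²=252/20995 [(8 3 7; 0 0 0)], sign=-1
Σ_t [1,3]: t=1:−1/26127360 t=2:+1/3870720 t=3:−1/7257600 = 43/522547200
(3j)²=1849/352716 [(8 3 7; -2 0 2)], sign=-1
⇒ 4πI² = 116487/1037153
I = (+1)√(116487/1037153/(4π)) = 0.09453930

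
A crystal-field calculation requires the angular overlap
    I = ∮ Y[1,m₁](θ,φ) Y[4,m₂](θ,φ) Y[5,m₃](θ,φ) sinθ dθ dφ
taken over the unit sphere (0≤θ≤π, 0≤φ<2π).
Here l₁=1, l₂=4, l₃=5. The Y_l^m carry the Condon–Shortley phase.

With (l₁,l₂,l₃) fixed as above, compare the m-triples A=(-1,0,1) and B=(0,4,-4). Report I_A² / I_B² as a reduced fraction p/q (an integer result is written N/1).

5/3

Shared (l₁,l₂,l₃)=(1,4,5): N and (l;000)² cancel in I_A²/I_B².
A: Δ = 0!·2!·8!/11! = 1/495; Racah Σ t=0..0: t=0:+1/1152 = 1/1152; ⇒ 3j(1 4 5; -1 0 1)² = 1/33, sgn +1
B: Δ = 0!·2!·8!/11! = 1/495; Racah Σ t=0..0: t=0:+1/40320 = 1/40320; ⇒ 3j(1 4 5; 0 4 -4)² = 1/55, sgn -1
I_A²/I_B² = (1/33)/(1/55) = 5/3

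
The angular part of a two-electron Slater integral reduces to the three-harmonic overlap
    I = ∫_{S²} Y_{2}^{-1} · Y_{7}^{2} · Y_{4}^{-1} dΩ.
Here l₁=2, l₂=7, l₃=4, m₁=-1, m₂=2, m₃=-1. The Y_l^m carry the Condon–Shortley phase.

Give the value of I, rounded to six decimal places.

0.000000

triangle: need 5≤l₃≤9, have 4; I=0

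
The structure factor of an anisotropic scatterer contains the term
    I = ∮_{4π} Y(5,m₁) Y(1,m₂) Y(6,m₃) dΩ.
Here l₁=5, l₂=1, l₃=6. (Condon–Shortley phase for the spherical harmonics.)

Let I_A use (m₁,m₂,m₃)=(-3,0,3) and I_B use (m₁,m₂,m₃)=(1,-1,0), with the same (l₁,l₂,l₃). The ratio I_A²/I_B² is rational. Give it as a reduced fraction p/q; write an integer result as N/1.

9/5

l's match ⇒ only the (l;m) 3-j factors differ between A and B.
A: triangle coeff Δ(5,1,6) = 1/858; Σ_t [0,0]: t=0:+1/80640 = 1/80640; (3j)²=9/286 [(5 1 6; -3 0 3)], sign=-1
B: triangle coeff Δ(5,1,6) = 1/858; Σ_t [0,0]: t=0:+1/34560 = 1/34560; (3j)²=5/286 [(5 1 6; 1 -1 0)], sign=+1
I_A²/I_B² = (9/286)/(5/286) = 9/5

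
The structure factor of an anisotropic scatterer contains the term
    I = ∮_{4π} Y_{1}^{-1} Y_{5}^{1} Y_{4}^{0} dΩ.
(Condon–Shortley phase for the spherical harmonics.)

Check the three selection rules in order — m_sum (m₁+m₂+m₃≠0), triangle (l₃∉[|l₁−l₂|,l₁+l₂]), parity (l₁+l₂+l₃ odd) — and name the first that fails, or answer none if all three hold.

azimuthal sum: -1 + 1 + 0 = 0  ✓
4 ≤ 4 ≤ 6 (triangle on l)  ✓
L = 1 + 5 + 4 = 10 (even)  ✓

none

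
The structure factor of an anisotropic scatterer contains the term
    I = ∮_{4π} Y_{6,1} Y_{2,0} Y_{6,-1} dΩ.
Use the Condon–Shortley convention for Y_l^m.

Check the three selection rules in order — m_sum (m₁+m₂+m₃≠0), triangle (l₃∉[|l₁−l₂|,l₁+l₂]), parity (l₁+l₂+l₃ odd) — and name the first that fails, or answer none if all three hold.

m₁+m₂+m₃ = 1 + 0 − 1 = 0  ✓
triangle: |6−2|=4 ≤ l₃=6 ≤ 6+2=8  ✓
parity: l₁+l₂+l₃ = 14 is even  ✓

none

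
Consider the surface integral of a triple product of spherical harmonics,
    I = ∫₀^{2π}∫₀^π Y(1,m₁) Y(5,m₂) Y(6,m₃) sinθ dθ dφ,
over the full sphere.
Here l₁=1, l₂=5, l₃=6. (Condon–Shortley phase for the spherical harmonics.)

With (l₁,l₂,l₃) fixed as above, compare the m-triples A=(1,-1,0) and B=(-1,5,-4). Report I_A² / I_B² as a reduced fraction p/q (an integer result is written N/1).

15/1

Shared (l₁,l₂,l₃)=(1,5,6): N and (l;000)² cancel in I_A²/I_B².
A: Δ = 0!·2!·10!/13! = 1/858; Racah Σ t=0..0: t=0:+1/34560 = 1/34560; ⇒ 3j(1 5 6; 1 -1 0)² = 5/286, sgn +1
B: Δ = 0!·2!·10!/13! = 1/858; Racah Σ t=0..0: t=0:+1/7257600 = 1/7257600; ⇒ 3j(1 5 6; -1 5 -4)² = 1/858, sgn +1
I_A²/I_B² = (5/286)/(1/858) = 15/1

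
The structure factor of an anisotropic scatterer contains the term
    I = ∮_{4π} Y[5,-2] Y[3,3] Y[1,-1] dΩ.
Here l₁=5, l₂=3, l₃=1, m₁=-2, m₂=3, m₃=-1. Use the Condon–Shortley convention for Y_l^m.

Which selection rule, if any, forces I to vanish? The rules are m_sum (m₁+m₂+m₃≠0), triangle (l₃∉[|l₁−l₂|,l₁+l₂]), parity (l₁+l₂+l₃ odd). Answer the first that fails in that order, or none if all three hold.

triangle

Σmᵢ = 0  ✓
l₃∈[|l₁−l₂|,l₁+l₂]=[2,8], have l₃=1  ✗
Σlᵢ = 9 ⇒ odd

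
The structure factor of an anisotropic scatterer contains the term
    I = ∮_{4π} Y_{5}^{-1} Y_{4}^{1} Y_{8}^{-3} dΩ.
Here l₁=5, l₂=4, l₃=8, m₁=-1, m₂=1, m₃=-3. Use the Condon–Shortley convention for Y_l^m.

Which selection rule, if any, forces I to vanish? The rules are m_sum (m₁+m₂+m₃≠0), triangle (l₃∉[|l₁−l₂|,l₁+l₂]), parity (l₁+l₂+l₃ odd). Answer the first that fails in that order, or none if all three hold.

m_sum

azimuthal sum: -1 + 1 − 3 = -3  ✗
1 ≤ 8 ≤ 9 (triangle on l)
L = 5 + 4 + 8 = 17 (odd)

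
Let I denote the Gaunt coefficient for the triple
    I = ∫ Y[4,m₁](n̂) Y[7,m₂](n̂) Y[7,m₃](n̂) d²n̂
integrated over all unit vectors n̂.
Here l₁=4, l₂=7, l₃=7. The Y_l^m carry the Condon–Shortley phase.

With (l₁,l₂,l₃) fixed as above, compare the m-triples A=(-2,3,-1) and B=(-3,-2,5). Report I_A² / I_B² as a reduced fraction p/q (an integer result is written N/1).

507/3773

l's match ⇒ only the (l;m) 3-j factors differ between A and B.
A: triangle coeff Δ(4,7,7) = 1/58198140; Σ_t [2,4]: t=2:+1/7741440 t=3:−1/1088640 t=4:+1/1658880 = -13/69672960; (3j)²=325/149226 [(4 7 7; -2 3 -1)], sign=-1
B: triangle coeff Δ(4,7,7) = 1/58198140; Σ_t [3,4]: t=3:−1/11612160 t=4:+1/52254720 = -1/14929920; (3j)²=1225/75582 [(4 7 7; -3 -2 5)], sign=-1
I_A²/I_B² = (325/149226)/(1225/75582) = 507/3773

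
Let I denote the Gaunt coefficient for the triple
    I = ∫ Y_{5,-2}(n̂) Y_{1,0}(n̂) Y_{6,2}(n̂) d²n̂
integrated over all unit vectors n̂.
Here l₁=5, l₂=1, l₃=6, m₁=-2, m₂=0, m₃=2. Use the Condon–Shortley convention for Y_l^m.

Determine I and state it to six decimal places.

m-sum 0 ✓  L=12 even ✓  4≤6≤6 ✓
Π(2lᵢ+1) = 11×3×13 = 429
triangle coeff Δ(5,1,6) = 1/858
Σ_t [0,0]: t=0:+1/14400 = 1/14400
(3j)²=6/143 [(5 1 6; 0 0 0)], sign=+1
Σ_t [0,0]: t=0:+1/30240 = 1/30240
(3j)²=16/429 [(5 1 6; -2 0 2)], sign=+1
⇒ 4πI² = 96/143
I = (+1)√(96/143/(4π)) = 0.23113338

0.231133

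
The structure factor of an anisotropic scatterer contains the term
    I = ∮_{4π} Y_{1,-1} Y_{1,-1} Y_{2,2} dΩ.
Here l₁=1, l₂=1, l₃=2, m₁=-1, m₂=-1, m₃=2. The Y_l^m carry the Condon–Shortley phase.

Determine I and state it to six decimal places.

0.309019

m-sum 0 ✓  L=4 even ✓  0≤2≤2 ✓
Π(2lᵢ+1) = 3×3×5 = 45
triangle coeff Δ(1,1,2) = 1/30
Σ_t [0,0]: t=0:+1/1 = 1/1
(3j)²=2/15 [(1 1 2; 0 0 0)], sign=+1
Σ_t [0,0]: t=0:+1/4 = 1/4
(3j)²=1/5 [(1 1 2; -1 -1 2)], sign=+1
⇒ 4πI² = 6/5
I = (+1)√(6/5/(4π)) = 0.30901936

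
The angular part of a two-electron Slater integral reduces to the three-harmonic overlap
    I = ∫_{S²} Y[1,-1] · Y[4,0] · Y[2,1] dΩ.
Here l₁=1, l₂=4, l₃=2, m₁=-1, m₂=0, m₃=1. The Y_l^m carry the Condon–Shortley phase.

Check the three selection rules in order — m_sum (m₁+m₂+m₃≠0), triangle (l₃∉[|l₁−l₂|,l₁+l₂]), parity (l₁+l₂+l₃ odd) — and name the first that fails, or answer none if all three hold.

triangle

Σmᵢ = 0  ✓
l₃∈[|l₁−l₂|,l₁+l₂]=[3,5], have l₃=2  ✗
Σlᵢ = 7 ⇒ odd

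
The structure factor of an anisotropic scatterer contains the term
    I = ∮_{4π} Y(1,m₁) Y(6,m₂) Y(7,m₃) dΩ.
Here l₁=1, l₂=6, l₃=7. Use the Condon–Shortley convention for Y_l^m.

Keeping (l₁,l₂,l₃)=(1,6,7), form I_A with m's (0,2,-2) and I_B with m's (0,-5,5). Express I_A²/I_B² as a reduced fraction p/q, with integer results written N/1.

15/8

Shared (l₁,l₂,l₃)=(1,6,7): N and (l;000)² cancel in I_A²/I_B².
A: Δ = 0!·2!·12!/15! = 1/1365; Racah Σ t=0..0: t=0:+1/967680 = 1/967680; ⇒ 3j(1 6 7; 0 2 -2)² = 3/91, sgn -1
B: Δ = 0!·2!·12!/15! = 1/1365; Racah Σ t=0..0: t=0:+1/39916800 = 1/39916800; ⇒ 3j(1 6 7; 0 -5 5)² = 8/455, sgn +1
I_A²/I_B² = (3/91)/(8/455) = 15/8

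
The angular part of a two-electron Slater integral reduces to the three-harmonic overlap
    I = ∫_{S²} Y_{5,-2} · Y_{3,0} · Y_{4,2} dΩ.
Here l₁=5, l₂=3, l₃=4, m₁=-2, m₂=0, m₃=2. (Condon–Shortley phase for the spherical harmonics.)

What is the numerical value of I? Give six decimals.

0.022664

m-sum 0 ✓  L=12 even ✓  2≤4≤8 ✓
Π(2lᵢ+1) = 11×7×9 = 693
triangle coeff Δ(5,3,4) = 1/180180
Σ_t [1,3]: t=1:−1/576 t=2:+1/144 t=3:−1/576 = 1/288
(3j)²=20/1001 [(5 3 4; 0 0 0)], sign=+1
Σ_t [1,3]: t=1:−1/8640 t=2:+1/480 t=3:−1/576 = 1/4320
(3j)²=1/2145 [(5 3 4; -2 0 2)], sign=+1
⇒ 4πI² = 12/1859
I = (+1)√(12/1859/(4π)) = 0.02266449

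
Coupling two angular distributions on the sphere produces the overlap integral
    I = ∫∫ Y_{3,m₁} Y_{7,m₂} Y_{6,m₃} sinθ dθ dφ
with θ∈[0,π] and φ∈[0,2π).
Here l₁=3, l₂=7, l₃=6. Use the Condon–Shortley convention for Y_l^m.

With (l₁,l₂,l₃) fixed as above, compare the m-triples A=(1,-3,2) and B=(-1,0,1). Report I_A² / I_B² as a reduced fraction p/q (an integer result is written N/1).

Same 3,7,6: normalisation and zero-m 3j drop out of the ratio.
A: Δ: 4! 2! 10! / 17! → 1/2042040; sum: t=0:+1/829440 t=1:−1/181440 t=2:+1/645120 = -1/362880; 3j²(3 7 6; 1 -3 2) = Δ·Π!·Σ² = 256/17017  (sign -1)
B: Δ: 4! 2! 10! / 17! → 1/2042040; sum: t=2:+1/115200 t=3:−1/103680 t=4:+1/1451520 = -1/3628800; 3j²(3 7 6; -1 0 1) = Δ·Π!·Σ² = 1/36465  (sign +1)
I_A²/I_B² = (256/17017)/(1/36465) = 3840/7

3840/7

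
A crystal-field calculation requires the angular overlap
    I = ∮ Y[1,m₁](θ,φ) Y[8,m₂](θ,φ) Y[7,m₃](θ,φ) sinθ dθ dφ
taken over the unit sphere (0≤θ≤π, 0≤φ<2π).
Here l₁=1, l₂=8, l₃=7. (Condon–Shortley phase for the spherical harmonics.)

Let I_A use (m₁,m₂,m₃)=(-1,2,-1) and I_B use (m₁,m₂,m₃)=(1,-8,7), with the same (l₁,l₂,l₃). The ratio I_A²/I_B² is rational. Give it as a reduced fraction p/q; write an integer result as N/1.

3/8

Same 1,8,7: normalisation and zero-m 3j drop out of the ratio.
A: Δ: 2! 0! 14! / 17! → 1/2040; sum: t=2:+1/58060800 = 1/58060800; 3j²(1 8 7; -1 2 -1) = Δ·Π!·Σ² = 3/136  (sign +1)
B: Δ: 2! 0! 14! / 17! → 1/2040; sum: t=0:+1/174356582400 = 1/174356582400; 3j²(1 8 7; 1 -8 7) = Δ·Π!·Σ² = 1/17  (sign +1)
I_A²/I_B² = (3/136)/(1/17) = 3/8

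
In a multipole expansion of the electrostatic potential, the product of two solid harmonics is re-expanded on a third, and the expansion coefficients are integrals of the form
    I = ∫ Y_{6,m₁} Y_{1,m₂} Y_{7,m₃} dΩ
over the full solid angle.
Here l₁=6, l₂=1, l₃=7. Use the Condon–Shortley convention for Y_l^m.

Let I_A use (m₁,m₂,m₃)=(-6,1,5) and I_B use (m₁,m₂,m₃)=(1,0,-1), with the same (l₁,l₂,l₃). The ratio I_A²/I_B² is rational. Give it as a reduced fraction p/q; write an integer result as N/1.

1/48

Same 6,1,7: normalisation and zero-m 3j drop out of the ratio.
A: Δ: 0! 12! 2! / 15! → 1/1365; sum: t=0:+1/958003200 = 1/958003200; 3j²(6 1 7; -6 1 5) = Δ·Π!·Σ² = 1/1365  (sign +1)
B: Δ: 0! 12! 2! / 15! → 1/1365; sum: t=0:+1/604800 = 1/604800; 3j²(6 1 7; 1 0 -1) = Δ·Π!·Σ² = 16/455  (sign +1)
I_A²/I_B² = (1/1365)/(16/455) = 1/48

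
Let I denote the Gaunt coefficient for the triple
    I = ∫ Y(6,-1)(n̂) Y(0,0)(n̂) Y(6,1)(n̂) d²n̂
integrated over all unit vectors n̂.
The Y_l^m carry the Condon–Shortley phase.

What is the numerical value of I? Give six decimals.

-0.282095

Checks pass: Σm=0; 12 even; l₃=6∈[6,6].
(2·6+1)(2·0+1)(2·6+1) = 169
Δ: 0! 12! 0! / 13! → 1/13
sum: t=0:+1/518400 = 1/518400
3j²(6 0 6; 0 0 0) = Δ·Π!·Σ² = 1/13  (sign +1)
sum: t=0:+1/604800 = 1/604800
3j²(6 0 6; -1 0 1) = Δ·Π!·Σ² = 1/13  (sign -1)
combine: 4πI² = 169·1/13·1/13 = 1/1
take √, sign -1: I = -0.28209479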